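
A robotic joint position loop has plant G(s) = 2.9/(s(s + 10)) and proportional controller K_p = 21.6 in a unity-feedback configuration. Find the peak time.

T_p = 0.512 s

Closed-loop characteristic equation: s² + 10s + 62.64 = 0, so ω_n = 7.915 rad/s and ζ = 10/(2·7.915) = 0.6317.
Damped frequency ω_d = ω_n√(1−ζ²) = 6.135 rad/s, so peak time T_p = π/ω_d = 0.512 s.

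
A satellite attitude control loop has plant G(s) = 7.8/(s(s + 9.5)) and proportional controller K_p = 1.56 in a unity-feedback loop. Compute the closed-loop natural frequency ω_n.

ω_n = 3.49 rad/s

The closed-loop denominator is s(s+9.5) + 1.56·7.8 = s² + 9.5s + 12.17.
Matching s² + 2ζω_n s + ω_n²: ω_n = √12.17 = 3.488 rad/s and 2ζω_n = 9.5, so ζ = 9.5/(2·3.488) = 1.36.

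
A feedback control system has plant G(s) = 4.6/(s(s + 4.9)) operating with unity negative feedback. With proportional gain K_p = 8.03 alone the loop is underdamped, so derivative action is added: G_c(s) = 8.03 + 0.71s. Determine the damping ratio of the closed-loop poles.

ζ = 0.672

Forward path: (8.03 + 0.71s)·4.6/(s(s+4.9)). The closed-loop characteristic equation is s² + (4.9 + 4.6·0.71)s + 4.6·8.03 = 0.
That is s² + 8.166s + 36.94 = 0, so ω_n = 6.078 rad/s and ζ = 8.166/(2·6.078) = 0.6718.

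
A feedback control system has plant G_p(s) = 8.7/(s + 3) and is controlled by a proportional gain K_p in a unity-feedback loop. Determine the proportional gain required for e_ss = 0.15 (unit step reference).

For a type-0 loop with proportional control, e_ss = 1/(1 + K_p·G_p(0)).
G_p(0) = 2.9. Require 1/(1 + K_p·2.9) = 0.15, so 1 + 2.9·K_p = 6.667.
K_p = (6.667 − 1)/2.9 = 1.95.

K_p = 1.95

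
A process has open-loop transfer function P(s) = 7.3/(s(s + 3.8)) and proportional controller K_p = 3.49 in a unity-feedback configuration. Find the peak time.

Closed-loop characteristic equation: s² + 3.8s + 25.48 = 0, so ω_n = 5.047 rad/s and ζ = 3.8/(2·5.047) = 0.3764.
Damped frequency ω_d = ω_n√(1−ζ²) = 4.676 rad/s, so peak time T_p = π/ω_d = 0.672 s.

T_p = 0.672 s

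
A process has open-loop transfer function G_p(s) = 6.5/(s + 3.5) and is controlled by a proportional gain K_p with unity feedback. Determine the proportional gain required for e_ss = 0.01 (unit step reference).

Steady-state error for a unit step on this type-0 loop is 1/(1 + K_p·G_p(0)).
G_p(0) = 1.857. Require 1/(1 + K_p·1.857) = 0.01, so 1 + 1.857·K_p = 100.
K_p = (100 − 1)/1.857 = 53.3.

K_p = 53.3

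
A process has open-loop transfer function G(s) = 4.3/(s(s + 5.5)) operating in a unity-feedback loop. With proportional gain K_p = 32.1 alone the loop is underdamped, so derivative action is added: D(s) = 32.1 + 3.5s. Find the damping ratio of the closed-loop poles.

Forward path: (32.1 + 3.5s)·4.3/(s(s+5.5)). The closed-loop characteristic equation is s² + (5.5 + 4.3·3.5)s + 4.3·32.1 = 0.
That is s² + 20.55s + 138 = 0, so ω_n = 11.75 rad/s and ζ = 20.55/(2·11.75) = 0.8746.

ζ = 0.875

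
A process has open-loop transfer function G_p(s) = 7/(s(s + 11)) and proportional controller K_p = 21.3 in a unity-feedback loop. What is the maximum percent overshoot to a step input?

The closed-loop denominator s² + 11s + 149.1 gives ω_n = √149.1 = 12.21 and ζ = 11/(2ω_n) = 0.4504.
%OS = 100·exp(−πζ/√(1−ζ²)) = 100·exp(−π·0.4504/√0.7971) = 20.5%.

20.5%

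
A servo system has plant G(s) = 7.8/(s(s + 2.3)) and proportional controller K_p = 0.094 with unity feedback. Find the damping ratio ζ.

ζ = 1.34

1 + K_p·G(s) = 0 gives s² + 2.3s + 0.7332 = 0.
Matching s² + 2ζω_n s + ω_n²: ω_n = √0.7332 = 0.8563 rad/s and 2ζω_n = 2.3, so ζ = 2.3/(2·0.8563) = 1.34.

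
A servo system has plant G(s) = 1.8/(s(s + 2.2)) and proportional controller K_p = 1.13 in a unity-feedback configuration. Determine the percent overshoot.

2.22%

From 1 + K_pG(s) = 0: s² + 2.2s + 2.034 = 0 ⇒ ω_n = 1.426, ζ = 0.7713.
%OS = 100·exp(−πζ/√(1−ζ²)) = 100·exp(−π·0.7713/√0.4051) = 2.22%.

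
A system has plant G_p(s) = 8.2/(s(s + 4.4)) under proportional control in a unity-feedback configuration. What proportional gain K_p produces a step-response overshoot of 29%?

From %OS = 100·exp(−πζ/√(1−ζ²)) = 29%, ζ = −ln(0.29)/√(π²+ln²(0.29)) = 0.3666.
Characteristic equation s² + 4.4s + 8.2K_p = 0 gives ζ = 4.4/(2√(8.2K_p)).
Setting ζ = 0.3666: √(8.2K_p) = 4.4/(2·0.3666) = 6.001, so K_p = 36.01/8.2 = 4.39.

K_p = 4.39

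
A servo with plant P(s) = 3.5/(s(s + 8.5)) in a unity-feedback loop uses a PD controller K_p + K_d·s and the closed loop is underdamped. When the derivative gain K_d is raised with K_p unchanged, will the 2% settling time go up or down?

Characteristic equation s² + (8.5 + 3.5K_d)s + 3.5K_p = 0: raising K_d increases ζω_n = (8.5+3.5K_d)/2 while the loop stays underdamped, so T_s ≈ 4/(ζω_n) decreases.

decrease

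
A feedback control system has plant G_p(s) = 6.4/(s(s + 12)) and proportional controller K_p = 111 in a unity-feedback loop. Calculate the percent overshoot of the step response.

48.4%

Closed-loop characteristic equation: s² + 12s + 710.4 = 0, so ω_n = 26.65 rad/s and ζ = 12/(2·26.65) = 0.2251.
%OS = 100·exp(−πζ/√(1−ζ²)) = 100·exp(−π·0.2251/√0.9493) = 48.4%.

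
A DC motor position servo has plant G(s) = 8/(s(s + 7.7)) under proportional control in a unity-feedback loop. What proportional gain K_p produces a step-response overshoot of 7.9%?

From %OS = 100·exp(−πζ/√(1−ζ²)) = 7.9%, ζ = −ln(0.079)/√(π²+ln²(0.079)) = 0.6285.
Characteristic equation s² + 7.7s + 8K_p = 0 gives ζ = 7.7/(2√(8K_p)).
Setting ζ = 0.6285: √(8K_p) = 7.7/(2·0.6285) = 6.126, so K_p = 37.53/8 = 4.69.

K_p = 4.69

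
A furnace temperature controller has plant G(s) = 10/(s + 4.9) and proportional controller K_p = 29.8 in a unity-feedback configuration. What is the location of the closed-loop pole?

Closed-loop transfer function: T(s) = K_p·G(s)/(1 + K_p·G(s)) = 298/(s + 4.9 + 298) = 298/(s + 302.9).
The closed-loop pole is at s = −302.9.

s = -302.9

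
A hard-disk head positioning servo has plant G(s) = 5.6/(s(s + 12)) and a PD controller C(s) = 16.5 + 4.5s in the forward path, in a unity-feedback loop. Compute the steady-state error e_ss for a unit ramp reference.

The loop has one pole at the origin (type 1). Velocity error constant K_v = lim_{s→0} s·C(s)G(s) = 16.5·5.6/12 = 7.7.
Steady-state error to a unit ramp: e_ss = 1/K_v = 0.13.

0.13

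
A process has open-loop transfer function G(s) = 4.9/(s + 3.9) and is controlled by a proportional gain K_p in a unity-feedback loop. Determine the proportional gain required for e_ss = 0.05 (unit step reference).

K_p = 15.1

Steady-state error for a unit step on this type-0 loop is 1/(1 + K_p·G(0)).
G(0) = 1.256. Require 1/(1 + K_p·1.256) = 0.05, so 1 + 1.256·K_p = 20.
K_p = (20 − 1)/1.256 = 15.1.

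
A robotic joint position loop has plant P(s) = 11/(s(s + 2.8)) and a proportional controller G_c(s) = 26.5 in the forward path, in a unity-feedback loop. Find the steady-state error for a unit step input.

0

The open loop G_c(s)P(s) has a pole at the origin (type 1), so the static position error constant is infinite and e_ss = 1/(1+∞) = 0.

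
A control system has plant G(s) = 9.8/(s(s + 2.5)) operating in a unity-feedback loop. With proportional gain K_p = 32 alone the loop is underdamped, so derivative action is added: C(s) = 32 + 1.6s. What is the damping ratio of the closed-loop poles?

Forward path: (32 + 1.6s)·9.8/(s(s+2.5)). The closed-loop characteristic equation is s² + (2.5 + 9.8·1.6)s + 9.8·32 = 0.
That is s² + 18.18s + 313.6 = 0, so ω_n = 17.71 rad/s and ζ = 18.18/(2·17.71) = 0.5133.

ζ = 0.513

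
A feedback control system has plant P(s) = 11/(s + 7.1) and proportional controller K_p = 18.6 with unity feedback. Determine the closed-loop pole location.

s = -211.7

Closed-loop transfer function: T(s) = K_p·P(s)/(1 + K_p·P(s)) = 204.6/(s + 7.1 + 204.6) = 204.6/(s + 211.7).
The closed-loop pole is at s = −211.7.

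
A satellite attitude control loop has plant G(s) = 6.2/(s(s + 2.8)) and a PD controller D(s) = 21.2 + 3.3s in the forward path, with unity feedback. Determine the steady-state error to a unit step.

0

The open loop D(s)G(s) has a pole at the origin (type 1), so the static position error constant is infinite and e_ss = 1/(1+∞) = 0.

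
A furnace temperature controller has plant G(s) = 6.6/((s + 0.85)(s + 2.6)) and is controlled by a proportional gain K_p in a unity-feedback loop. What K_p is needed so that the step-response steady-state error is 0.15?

K_p = 1.9

For a type-0 loop with proportional control, e_ss = 1/(1 + K_p·G(0)).
G(0) = 2.986. Require 1/(1 + K_p·2.986) = 0.15, so 1 + 2.986·K_p = 6.667.
K_p = (6.667 − 1)/2.986 = 1.9.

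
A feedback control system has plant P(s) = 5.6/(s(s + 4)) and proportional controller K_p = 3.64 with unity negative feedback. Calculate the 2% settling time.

T_s ≈ 2 s

The closed-loop denominator s² + 4s + 20.38 gives ω_n = √20.38 = 4.515 and ζ = 4/(2ω_n) = 0.443.
2% settling time T_s ≈ 4/(ζω_n) = 4/2 = 2 s.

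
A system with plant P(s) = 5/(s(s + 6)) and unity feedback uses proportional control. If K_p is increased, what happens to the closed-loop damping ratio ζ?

decrease

ζ = 6/(2√(5K_p)); increasing K_p raises the denominator, so ζ falls.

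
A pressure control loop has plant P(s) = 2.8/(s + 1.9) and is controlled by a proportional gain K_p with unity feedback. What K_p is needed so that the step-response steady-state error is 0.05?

Steady-state error for a unit step on this type-0 loop is 1/(1 + K_p·P(0)).
P(0) = 1.474. Require 1/(1 + K_p·1.474) = 0.05, so 1 + 1.474·K_p = 20.
K_p = (20 − 1)/1.474 = 12.9.

K_p = 12.9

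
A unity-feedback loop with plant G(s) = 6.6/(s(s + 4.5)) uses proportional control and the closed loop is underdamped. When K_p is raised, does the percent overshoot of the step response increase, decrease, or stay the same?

increase

Characteristic equation s² + 4.5s + K_p·6.6 = 0: raising K_p raises ω_n while 2ζω_n = 4.5 is fixed, so ζ falls and overshoot grows.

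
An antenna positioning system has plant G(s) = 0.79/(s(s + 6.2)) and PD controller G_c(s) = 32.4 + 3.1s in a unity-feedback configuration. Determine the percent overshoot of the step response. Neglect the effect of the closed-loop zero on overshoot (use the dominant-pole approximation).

0.566%

Forward path: (32.4 + 3.1s)·0.79/(s(s+6.2)). The closed-loop characteristic equation is s² + (6.2 + 0.79·3.1)s + 0.79·32.4 = 0.
That is s² + 8.649s + 25.6 = 0, so ω_n = 5.059 rad/s and ζ = 8.649/(2·5.059) = 0.8548.
%OS = 100·exp(−πζ/√(1−ζ²)) = 0.566%.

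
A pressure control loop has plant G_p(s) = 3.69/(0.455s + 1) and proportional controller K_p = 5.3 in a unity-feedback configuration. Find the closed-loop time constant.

Closed loop: T(s) = K_p·G_p/(1+K_p·G_p) = 19.56/(0.455s + 1 + 19.56), with pole at s = −(1 + 19.56)/0.455 = −45.18.
Closed-loop time constant τ = 1/45.18 = 0.0221 s.

τ = 0.0221 s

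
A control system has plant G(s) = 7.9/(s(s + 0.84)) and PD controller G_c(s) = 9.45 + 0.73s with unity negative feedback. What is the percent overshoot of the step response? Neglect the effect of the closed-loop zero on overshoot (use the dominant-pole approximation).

27.3%

Forward path: (9.45 + 0.73s)·7.9/(s(s+0.84)). The closed-loop characteristic equation is s² + (0.84 + 7.9·0.73)s + 7.9·9.45 = 0.
That is s² + 6.607s + 74.66 = 0, so ω_n = 8.64 rad/s and ζ = 6.607/(2·8.64) = 0.3823.
%OS = 100·exp(−πζ/√(1−ζ²)) = 27.3%.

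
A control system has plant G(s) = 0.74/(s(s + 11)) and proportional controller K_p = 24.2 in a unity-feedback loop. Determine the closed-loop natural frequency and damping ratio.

ω_n = 4.23 rad/s, ζ = 1.3

1 + K_p·G(s) = 0 gives s² + 11s + 17.91 = 0.
Matching s² + 2ζω_n s + ω_n²: ω_n = √17.91 = 4.232 rad/s and 2ζω_n = 11, so ζ = 11/(2·4.232) = 1.3.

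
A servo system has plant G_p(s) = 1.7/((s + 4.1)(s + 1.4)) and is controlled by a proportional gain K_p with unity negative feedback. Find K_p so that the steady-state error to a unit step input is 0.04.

K_p = 81

For a type-0 loop with proportional control, e_ss = 1/(1 + K_p·G_p(0)).
G_p(0) = 0.2962. Require 1/(1 + K_p·0.2962) = 0.04, so 1 + 0.2962·K_p = 25.
K_p = (25 − 1)/0.2962 = 81.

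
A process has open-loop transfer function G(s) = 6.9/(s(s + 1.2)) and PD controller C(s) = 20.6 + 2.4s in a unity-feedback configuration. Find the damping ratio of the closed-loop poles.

Forward path: (20.6 + 2.4s)·6.9/(s(s+1.2)). The closed-loop characteristic equation is s² + (1.2 + 6.9·2.4)s + 6.9·20.6 = 0.
That is s² + 17.76s + 142.1 = 0, so ω_n = 11.92 rad/s and ζ = 17.76/(2·11.92) = 0.7448.

ζ = 0.745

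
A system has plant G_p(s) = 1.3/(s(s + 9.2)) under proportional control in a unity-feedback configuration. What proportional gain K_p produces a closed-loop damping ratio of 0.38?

Closed-loop characteristic equation: s² + 9.2s + K_p·1.3 = 0.
So ω_n = √(1.3K_p) and 2ζω_n = 9.2, giving ζ = 9.2/(2√(1.3K_p)).
Setting ζ = 0.38: √(1.3K_p) = 9.2/(2·0.38) = 12.11, so K_p = 146.5/1.3 = 113.

K_p = 113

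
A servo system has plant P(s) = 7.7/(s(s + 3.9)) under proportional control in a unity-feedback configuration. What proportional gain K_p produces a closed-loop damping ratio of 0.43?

K_p = 2.67

Closed-loop characteristic equation: s² + 3.9s + K_p·7.7 = 0.
So ω_n = √(7.7K_p) and 2ζω_n = 3.9, giving ζ = 3.9/(2√(7.7K_p)).
Setting ζ = 0.43: √(7.7K_p) = 3.9/(2·0.43) = 4.535, so K_p = 20.57/7.7 = 2.67.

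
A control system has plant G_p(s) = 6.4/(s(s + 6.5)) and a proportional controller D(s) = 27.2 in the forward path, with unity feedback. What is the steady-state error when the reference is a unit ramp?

0.0373

The loop has one pole at the origin (type 1). Velocity error constant K_v = lim_{s→0} s·D(s)G_p(s) = 27.2·6.4/6.5 = 26.78.
Steady-state error to a unit ramp: e_ss = 1/K_v = 0.0373.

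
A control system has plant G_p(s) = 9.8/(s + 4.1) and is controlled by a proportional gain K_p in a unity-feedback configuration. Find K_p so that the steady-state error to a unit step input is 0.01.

K_p = 41.4

For a type-0 loop with proportional control, e_ss = 1/(1 + K_p·G_p(0)).
G_p(0) = 2.39. Require 1/(1 + K_p·2.39) = 0.01, so 1 + 2.39·K_p = 100.
K_p = (100 − 1)/2.39 = 41.4.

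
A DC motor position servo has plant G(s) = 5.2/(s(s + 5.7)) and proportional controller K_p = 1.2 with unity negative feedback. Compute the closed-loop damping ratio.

ζ = 1.14

The closed-loop denominator is s(s+5.7) + 1.2·5.2 = s² + 5.7s + 6.24.
Matching s² + 2ζω_n s + ω_n²: ω_n = √6.24 = 2.498 rad/s and 2ζω_n = 5.7, so ζ = 5.7/(2·2.498) = 1.14.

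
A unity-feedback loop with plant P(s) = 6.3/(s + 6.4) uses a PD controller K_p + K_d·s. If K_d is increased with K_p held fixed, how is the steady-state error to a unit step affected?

unchanged

K_d affects only the transient (the s-coefficient); the DC loop gain, and hence e_ss, depends only on K_p.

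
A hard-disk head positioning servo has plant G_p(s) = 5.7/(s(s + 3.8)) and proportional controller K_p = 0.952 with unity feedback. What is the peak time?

T_p = 2.33 s

The closed-loop denominator s² + 3.8s + 5.426 gives ω_n = √5.426 = 2.329 and ζ = 3.8/(2ω_n) = 0.8156.
Damped frequency ω_d = ω_n√(1−ζ²) = 1.348 rad/s, so peak time T_p = π/ω_d = 2.33 s.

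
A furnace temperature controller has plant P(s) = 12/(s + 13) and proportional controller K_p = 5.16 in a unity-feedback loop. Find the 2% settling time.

T_s ≈ 0.0534 s

Closed-loop transfer function: T(s) = K_p·P(s)/(1 + K_p·P(s)) = 61.92/(s + 13 + 61.92) = 61.92/(s + 74.92).
Time constant τ = 1/74.92 = 0.01335 s, so the 2% settling time is about 4τ = 0.0534 s.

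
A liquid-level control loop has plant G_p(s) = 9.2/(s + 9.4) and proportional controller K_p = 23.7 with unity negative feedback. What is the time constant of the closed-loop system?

Closed-loop transfer function: T(s) = K_p·G_p(s)/(1 + K_p·G_p(s)) = 218/(s + 9.4 + 218) = 218/(s + 227.4).
Time constant τ = 1/227.4 = 0.0044 s.

τ = 0.0044 s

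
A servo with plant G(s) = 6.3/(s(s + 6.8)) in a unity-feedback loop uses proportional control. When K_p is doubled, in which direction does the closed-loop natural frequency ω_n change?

ω_n = √(6.3·K_p), which grows with K_p.

increase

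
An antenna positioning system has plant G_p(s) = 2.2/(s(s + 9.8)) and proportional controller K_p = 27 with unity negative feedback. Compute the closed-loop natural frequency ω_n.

ω_n = 7.71 rad/s

1 + K_p·G_p(s) = 0 gives s² + 9.8s + 59.4 = 0.
So ω_n² = 59.4 ⇒ ω_n = 7.707 rad/s, and ζ = 9.8/(2ω_n) = 0.636.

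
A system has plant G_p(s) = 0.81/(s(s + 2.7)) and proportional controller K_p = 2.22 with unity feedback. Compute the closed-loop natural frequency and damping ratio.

ω_n = 1.34 rad/s, ζ = 1.01

The closed-loop denominator is s(s+2.7) + 2.22·0.81 = s² + 2.7s + 1.798.
So ω_n² = 1.798 ⇒ ω_n = 1.341 rad/s, and ζ = 2.7/(2ω_n) = 1.01.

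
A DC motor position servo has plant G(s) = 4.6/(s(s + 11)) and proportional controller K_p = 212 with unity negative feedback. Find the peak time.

T_p = 0.102 s

From 1 + K_pG(s) = 0: s² + 11s + 975.2 = 0 ⇒ ω_n = 31.23, ζ = 0.1761.
Damped frequency ω_d = ω_n√(1−ζ²) = 30.74 rad/s, so peak time T_p = π/ω_d = 0.102 s.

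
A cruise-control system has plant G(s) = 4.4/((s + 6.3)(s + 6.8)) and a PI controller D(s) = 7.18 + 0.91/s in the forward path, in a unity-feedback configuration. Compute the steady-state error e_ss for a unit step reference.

0

The open loop D(s)G(s) has a pole at the origin (type 1), so the static position error constant is infinite and e_ss = 1/(1+∞) = 0.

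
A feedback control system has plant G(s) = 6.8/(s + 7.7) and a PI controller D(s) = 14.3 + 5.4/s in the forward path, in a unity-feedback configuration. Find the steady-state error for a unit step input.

The open loop D(s)G(s) has a pole at the origin (type 1), so the static position error constant is infinite and e_ss = 1/(1+∞) = 0.

0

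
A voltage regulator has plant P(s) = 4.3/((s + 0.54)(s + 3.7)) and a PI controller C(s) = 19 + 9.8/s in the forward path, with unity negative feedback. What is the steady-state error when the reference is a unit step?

The open loop C(s)P(s) has a pole at the origin (type 1), so the static position error constant is infinite and e_ss = 1/(1+∞) = 0.

0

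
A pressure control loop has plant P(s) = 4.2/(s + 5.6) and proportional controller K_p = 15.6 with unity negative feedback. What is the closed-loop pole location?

s = -71.12

Closed-loop transfer function: T(s) = K_p·P(s)/(1 + K_p·P(s)) = 65.52/(s + 5.6 + 65.52) = 65.52/(s + 71.12).
The closed-loop pole is at s = −71.12.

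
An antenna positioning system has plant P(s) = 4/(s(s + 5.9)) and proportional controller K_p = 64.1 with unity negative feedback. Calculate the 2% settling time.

T_s ≈ 1.36 s

From 1 + K_pP(s) = 0: s² + 5.9s + 256.4 = 0 ⇒ ω_n = 16.01, ζ = 0.1842.
2% settling time T_s ≈ 4/(ζω_n) = 4/2.95 = 1.36 s.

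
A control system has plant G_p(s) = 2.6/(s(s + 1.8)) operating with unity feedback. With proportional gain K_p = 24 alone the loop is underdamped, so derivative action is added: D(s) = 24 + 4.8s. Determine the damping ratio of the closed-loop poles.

Forward path: (24 + 4.8s)·2.6/(s(s+1.8)). The closed-loop characteristic equation is s² + (1.8 + 2.6·4.8)s + 2.6·24 = 0.
That is s² + 14.28s + 62.4 = 0, so ω_n = 7.899 rad/s and ζ = 14.28/(2·7.899) = 0.9039.

ζ = 0.904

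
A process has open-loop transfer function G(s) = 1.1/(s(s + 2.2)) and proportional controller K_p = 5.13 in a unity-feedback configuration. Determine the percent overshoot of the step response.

19.4%

The closed-loop denominator s² + 2.2s + 5.643 gives ω_n = √5.643 = 2.375 and ζ = 2.2/(2ω_n) = 0.4631.
%OS = 100·exp(−πζ/√(1−ζ²)) = 100·exp(−π·0.4631/√0.7856) = 19.4%.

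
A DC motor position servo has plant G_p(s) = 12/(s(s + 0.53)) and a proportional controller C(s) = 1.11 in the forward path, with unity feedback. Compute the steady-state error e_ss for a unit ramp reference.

0.0398

The loop has one pole at the origin (type 1). Velocity error constant K_v = lim_{s→0} s·C(s)G_p(s) = 1.11·12/0.53 = 25.13.
Steady-state error to a unit ramp: e_ss = 1/K_v = 0.0398.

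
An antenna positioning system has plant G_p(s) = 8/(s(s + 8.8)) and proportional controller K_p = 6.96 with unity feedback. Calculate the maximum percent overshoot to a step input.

10.1%

From 1 + K_pG_p(s) = 0: s² + 8.8s + 55.68 = 0 ⇒ ω_n = 7.462, ζ = 0.5897.
%OS = 100·exp(−πζ/√(1−ζ²)) = 100·exp(−π·0.5897/√0.6523) = 10.1%.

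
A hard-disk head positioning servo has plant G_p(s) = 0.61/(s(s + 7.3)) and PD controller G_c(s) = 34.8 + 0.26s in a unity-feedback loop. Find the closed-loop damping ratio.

ζ = 0.809

Forward path: (34.8 + 0.26s)·0.61/(s(s+7.3)). The closed-loop characteristic equation is s² + (7.3 + 0.61·0.26)s + 0.61·34.8 = 0.
That is s² + 7.459s + 21.23 = 0, so ω_n = 4.607 rad/s and ζ = 7.459/(2·4.607) = 0.8094.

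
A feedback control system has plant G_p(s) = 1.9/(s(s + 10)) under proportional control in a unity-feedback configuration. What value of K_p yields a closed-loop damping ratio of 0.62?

Closed-loop characteristic equation: s² + 10s + K_p·1.9 = 0.
So ω_n = √(1.9K_p) and 2ζω_n = 10, giving ζ = 10/(2√(1.9K_p)).
Setting ζ = 0.62: √(1.9K_p) = 10/(2·0.62) = 8.065, so K_p = 65.04/1.9 = 34.2.

K_p = 34.2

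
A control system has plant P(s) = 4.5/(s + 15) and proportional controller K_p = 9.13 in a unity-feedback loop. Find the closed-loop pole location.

s = -56.09

Closed-loop transfer function: T(s) = K_p·P(s)/(1 + K_p·P(s)) = 41.09/(s + 15 + 41.09) = 41.09/(s + 56.09).
The closed-loop pole is at s = −56.09.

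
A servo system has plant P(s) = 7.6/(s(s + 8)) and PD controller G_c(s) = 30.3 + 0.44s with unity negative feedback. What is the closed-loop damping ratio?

Forward path: (30.3 + 0.44s)·7.6/(s(s+8)). The closed-loop characteristic equation is s² + (8 + 7.6·0.44)s + 7.6·30.3 = 0.
That is s² + 11.34s + 230.3 = 0, so ω_n = 15.17 rad/s and ζ = 11.34/(2·15.17) = 0.3738.

ζ = 0.374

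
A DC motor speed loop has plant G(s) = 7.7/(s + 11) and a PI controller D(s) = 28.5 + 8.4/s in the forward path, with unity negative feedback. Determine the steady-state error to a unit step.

0

The open loop D(s)G(s) has a pole at the origin (type 1), so the static position error constant is infinite and e_ss = 1/(1+∞) = 0.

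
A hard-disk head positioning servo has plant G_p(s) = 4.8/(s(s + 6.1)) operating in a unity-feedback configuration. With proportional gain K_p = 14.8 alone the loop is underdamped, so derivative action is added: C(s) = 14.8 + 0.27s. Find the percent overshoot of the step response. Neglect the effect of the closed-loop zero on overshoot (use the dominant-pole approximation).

Forward path: (14.8 + 0.27s)·4.8/(s(s+6.1)). The closed-loop characteristic equation is s² + (6.1 + 4.8·0.27)s + 4.8·14.8 = 0.
That is s² + 7.396s + 71.04 = 0, so ω_n = 8.429 rad/s and ζ = 7.396/(2·8.429) = 0.4387.
%OS = 100·exp(−πζ/√(1−ζ²)) = 21.6%.

21.6%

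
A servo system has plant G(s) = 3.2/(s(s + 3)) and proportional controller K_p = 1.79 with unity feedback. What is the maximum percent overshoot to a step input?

7.99%

From 1 + K_pG(s) = 0: s² + 3s + 5.728 = 0 ⇒ ω_n = 2.393, ζ = 0.6267.
%OS = 100·exp(−πζ/√(1−ζ²)) = 100·exp(−π·0.6267/√0.6072) = 7.99%.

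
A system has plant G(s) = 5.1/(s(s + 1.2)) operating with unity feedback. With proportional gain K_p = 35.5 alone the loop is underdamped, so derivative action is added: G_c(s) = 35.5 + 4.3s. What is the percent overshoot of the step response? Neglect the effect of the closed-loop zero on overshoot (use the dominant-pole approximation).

Forward path: (35.5 + 4.3s)·5.1/(s(s+1.2)). The closed-loop characteristic equation is s² + (1.2 + 5.1·4.3)s + 5.1·35.5 = 0.
That is s² + 23.13s + 181 = 0, so ω_n = 13.46 rad/s and ζ = 23.13/(2·13.46) = 0.8595.
%OS = 100·exp(−πζ/√(1−ζ²)) = 0.508%.

0.508%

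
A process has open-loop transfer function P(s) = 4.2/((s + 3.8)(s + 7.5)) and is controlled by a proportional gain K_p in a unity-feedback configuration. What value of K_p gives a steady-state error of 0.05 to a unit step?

K_p = 129

The loop is type 0, so e_ss(step) = 1/(1 + K_pos) with K_pos = K_p·P(0).
P(0) = 0.1474. Require 1/(1 + K_p·0.1474) = 0.05, so 1 + 0.1474·K_p = 20.
K_p = (20 − 1)/0.1474 = 129.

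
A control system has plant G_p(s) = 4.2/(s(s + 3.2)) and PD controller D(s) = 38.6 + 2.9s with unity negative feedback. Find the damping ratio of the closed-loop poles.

ζ = 0.604

Forward path: (38.6 + 2.9s)·4.2/(s(s+3.2)). The closed-loop characteristic equation is s² + (3.2 + 4.2·2.9)s + 4.2·38.6 = 0.
That is s² + 15.38s + 162.1 = 0, so ω_n = 12.73 rad/s and ζ = 15.38/(2·12.73) = 0.604.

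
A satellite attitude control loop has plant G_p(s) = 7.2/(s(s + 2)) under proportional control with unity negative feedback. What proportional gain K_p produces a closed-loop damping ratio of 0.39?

K_p = 0.913

Closed-loop characteristic equation: s² + 2s + K_p·7.2 = 0.
So ω_n = √(7.2K_p) and 2ζω_n = 2, giving ζ = 2/(2√(7.2K_p)).
Setting ζ = 0.39: √(7.2K_p) = 2/(2·0.39) = 2.564, so K_p = 6.575/7.2 = 0.913.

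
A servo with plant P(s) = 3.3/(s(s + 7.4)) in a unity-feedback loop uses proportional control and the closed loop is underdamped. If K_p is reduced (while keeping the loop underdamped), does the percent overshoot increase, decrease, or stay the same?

ζ = 7.4/(2√(3.3K_p)) rises as K_p falls; higher damping means less overshoot.

decrease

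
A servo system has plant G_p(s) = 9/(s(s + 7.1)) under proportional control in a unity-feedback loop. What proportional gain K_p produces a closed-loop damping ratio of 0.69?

K_p = 2.94

Closed-loop characteristic equation: s² + 7.1s + K_p·9 = 0.
So ω_n = √(9K_p) and 2ζω_n = 7.1, giving ζ = 7.1/(2√(9K_p)).
Setting ζ = 0.69: √(9K_p) = 7.1/(2·0.69) = 5.145, so K_p = 26.47/9 = 2.94.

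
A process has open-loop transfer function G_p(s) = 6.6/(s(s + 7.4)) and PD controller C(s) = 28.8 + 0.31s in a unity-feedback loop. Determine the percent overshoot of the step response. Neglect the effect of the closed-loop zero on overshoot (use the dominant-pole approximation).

Forward path: (28.8 + 0.31s)·6.6/(s(s+7.4)). The closed-loop characteristic equation is s² + (7.4 + 6.6·0.31)s + 6.6·28.8 = 0.
That is s² + 9.446s + 190.1 = 0, so ω_n = 13.79 rad/s and ζ = 9.446/(2·13.79) = 0.3426.
%OS = 100·exp(−πζ/√(1−ζ²)) = 31.8%.

31.8%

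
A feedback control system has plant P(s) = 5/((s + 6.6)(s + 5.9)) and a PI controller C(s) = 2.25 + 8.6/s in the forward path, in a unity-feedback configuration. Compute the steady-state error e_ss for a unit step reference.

0

The open loop C(s)P(s) has a pole at the origin (type 1), so the static position error constant is infinite and e_ss = 1/(1+∞) = 0.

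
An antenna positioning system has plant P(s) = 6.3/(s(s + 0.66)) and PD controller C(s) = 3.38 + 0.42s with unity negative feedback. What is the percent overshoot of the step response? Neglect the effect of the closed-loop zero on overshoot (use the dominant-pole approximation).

30%

Forward path: (3.38 + 0.42s)·6.3/(s(s+0.66)). The closed-loop characteristic equation is s² + (0.66 + 6.3·0.42)s + 6.3·3.38 = 0.
That is s² + 3.306s + 21.29 = 0, so ω_n = 4.615 rad/s and ζ = 3.306/(2·4.615) = 0.3582.
%OS = 100·exp(−πζ/√(1−ζ²)) = 30%.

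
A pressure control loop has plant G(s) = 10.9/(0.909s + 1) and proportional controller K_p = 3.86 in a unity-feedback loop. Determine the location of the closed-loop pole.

s = -47.39

Closed loop: T(s) = K_p·G/(1+K_p·G) = 42.07/(0.909s + 1 + 42.07), with pole at s = −(1 + 42.07)/0.909 = −47.39.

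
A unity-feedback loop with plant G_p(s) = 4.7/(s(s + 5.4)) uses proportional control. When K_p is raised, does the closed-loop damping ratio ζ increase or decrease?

ζ = 5.4/(2√(4.7K_p)); increasing K_p raises the denominator, so ζ falls.

decrease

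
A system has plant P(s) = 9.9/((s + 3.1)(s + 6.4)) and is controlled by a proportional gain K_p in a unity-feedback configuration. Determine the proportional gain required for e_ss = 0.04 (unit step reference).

For a type-0 loop with proportional control, e_ss = 1/(1 + K_p·P(0)).
P(0) = 0.499. Require 1/(1 + K_p·0.499) = 0.04, so 1 + 0.499·K_p = 25.
K_p = (25 − 1)/0.499 = 48.1.

K_p = 48.1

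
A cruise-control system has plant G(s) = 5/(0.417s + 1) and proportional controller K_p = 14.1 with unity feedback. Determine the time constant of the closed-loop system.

τ = 0.00583 s

Closed loop: T(s) = K_p·G/(1+K_p·G) = 70.5/(0.417s + 1 + 70.5), with pole at s = −(1 + 70.5)/0.417 = −171.5.
Closed-loop time constant τ = 1/171.5 = 0.00583 s.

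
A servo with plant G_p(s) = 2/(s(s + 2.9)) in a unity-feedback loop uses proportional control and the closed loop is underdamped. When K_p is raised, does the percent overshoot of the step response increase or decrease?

increase

ζ = 2.9/(2√(2K_p)) decreases as K_p grows; lower damping means more overshoot.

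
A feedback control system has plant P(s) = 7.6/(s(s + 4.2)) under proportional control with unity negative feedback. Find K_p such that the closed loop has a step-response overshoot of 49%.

From %OS = 100·exp(−πζ/√(1−ζ²)) = 49%, ζ = −ln(0.49)/√(π²+ln²(0.49)) = 0.2214.
Characteristic equation s² + 4.2s + 7.6K_p = 0 gives ζ = 4.2/(2√(7.6K_p)).
Setting ζ = 0.2214: √(7.6K_p) = 4.2/(2·0.2214) = 9.484, so K_p = 89.94/7.6 = 11.8.

K_p = 11.8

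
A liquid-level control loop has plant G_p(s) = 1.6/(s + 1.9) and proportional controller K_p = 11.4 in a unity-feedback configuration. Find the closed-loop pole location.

Closed-loop transfer function: T(s) = K_p·G_p(s)/(1 + K_p·G_p(s)) = 18.24/(s + 1.9 + 18.24) = 18.24/(s + 20.14).
The closed-loop pole is at s = −20.14.

s = -20.14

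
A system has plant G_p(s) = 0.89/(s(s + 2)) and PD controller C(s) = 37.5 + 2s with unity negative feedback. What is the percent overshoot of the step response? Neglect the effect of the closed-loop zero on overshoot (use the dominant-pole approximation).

33.7%

Forward path: (37.5 + 2s)·0.89/(s(s+2)). The closed-loop characteristic equation is s² + (2 + 0.89·2)s + 0.89·37.5 = 0.
That is s² + 3.78s + 33.38 = 0, so ω_n = 5.777 rad/s and ζ = 3.78/(2·5.777) = 0.3272.
%OS = 100·exp(−πζ/√(1−ζ²)) = 33.7%.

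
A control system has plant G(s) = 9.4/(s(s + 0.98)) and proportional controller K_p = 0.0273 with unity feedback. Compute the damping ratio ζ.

ζ = 0.967

1 + K_p·G(s) = 0 gives s² + 0.98s + 0.2566 = 0.
Matching s² + 2ζω_n s + ω_n²: ω_n = √0.2566 = 0.5066 rad/s and 2ζω_n = 0.98, so ζ = 0.98/(2·0.5066) = 0.967.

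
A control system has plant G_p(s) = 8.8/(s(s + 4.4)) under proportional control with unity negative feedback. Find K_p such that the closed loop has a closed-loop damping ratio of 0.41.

K_p = 3.27

Closed-loop characteristic equation: s² + 4.4s + K_p·8.8 = 0.
So ω_n = √(8.8K_p) and 2ζω_n = 4.4, giving ζ = 4.4/(2√(8.8K_p)).
Setting ζ = 0.41: √(8.8K_p) = 4.4/(2·0.41) = 5.366, so K_p = 28.79/8.8 = 3.27.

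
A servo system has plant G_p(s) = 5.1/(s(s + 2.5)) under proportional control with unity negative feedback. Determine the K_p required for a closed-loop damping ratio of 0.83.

Closed-loop characteristic equation: s² + 2.5s + K_p·5.1 = 0.
So ω_n = √(5.1K_p) and 2ζω_n = 2.5, giving ζ = 2.5/(2√(5.1K_p)).
Setting ζ = 0.83: √(5.1K_p) = 2.5/(2·0.83) = 1.506, so K_p = 2.268/5.1 = 0.445.

K_p = 0.445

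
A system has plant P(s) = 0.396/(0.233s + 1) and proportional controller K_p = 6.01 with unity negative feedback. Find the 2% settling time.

Closed loop: T(s) = K_p·P/(1+K_p·P) = 2.38/(0.233s + 1 + 2.38), with pole at s = −(1 + 2.38)/0.233 = −14.51.
τ = 1/14.51 = 0.06894 s, so 2% settling time ≈ 4τ = 0.276 s.

T_s ≈ 0.276 s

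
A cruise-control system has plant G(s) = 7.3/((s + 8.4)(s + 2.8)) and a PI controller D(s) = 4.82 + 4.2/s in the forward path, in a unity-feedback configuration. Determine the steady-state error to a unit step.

0

The open loop D(s)G(s) has a pole at the origin (type 1), so the static position error constant is infinite and e_ss = 1/(1+∞) = 0.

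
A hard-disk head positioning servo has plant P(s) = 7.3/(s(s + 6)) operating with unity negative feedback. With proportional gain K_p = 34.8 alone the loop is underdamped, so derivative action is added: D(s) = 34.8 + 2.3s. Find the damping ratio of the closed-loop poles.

ζ = 0.715

Forward path: (34.8 + 2.3s)·7.3/(s(s+6)). The closed-loop characteristic equation is s² + (6 + 7.3·2.3)s + 7.3·34.8 = 0.
That is s² + 22.79s + 254 = 0, so ω_n = 15.94 rad/s and ζ = 22.79/(2·15.94) = 0.7149.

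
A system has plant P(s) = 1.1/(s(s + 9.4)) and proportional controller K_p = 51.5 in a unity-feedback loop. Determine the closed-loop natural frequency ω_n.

ω_n = 7.53 rad/s

The closed-loop denominator is s(s+9.4) + 51.5·1.1 = s² + 9.4s + 56.65.
Matching s² + 2ζω_n s + ω_n²: ω_n = √56.65 = 7.527 rad/s and 2ζω_n = 9.4, so ζ = 9.4/(2·7.527) = 0.624.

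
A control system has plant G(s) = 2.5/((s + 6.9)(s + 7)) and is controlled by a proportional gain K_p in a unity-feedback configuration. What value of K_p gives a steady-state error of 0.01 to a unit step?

Steady-state error for a unit step on this type-0 loop is 1/(1 + K_p·G(0)).
G(0) = 0.05176. Require 1/(1 + K_p·0.05176) = 0.01, so 1 + 0.05176·K_p = 100.
K_p = (100 − 1)/0.05176 = 1910.

K_p = 1910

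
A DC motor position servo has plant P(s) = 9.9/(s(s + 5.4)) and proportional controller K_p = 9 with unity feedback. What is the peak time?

T_p = 0.347 s

The closed-loop denominator s² + 5.4s + 89.1 gives ω_n = √89.1 = 9.439 and ζ = 5.4/(2ω_n) = 0.286.
Damped frequency ω_d = ω_n√(1−ζ²) = 9.045 rad/s, so peak time T_p = π/ω_d = 0.347 s.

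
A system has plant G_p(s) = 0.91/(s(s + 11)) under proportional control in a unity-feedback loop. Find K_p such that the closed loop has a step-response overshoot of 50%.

K_p = 716

From %OS = 100·exp(−πζ/√(1−ζ²)) = 50%, ζ = −ln(0.5)/√(π²+ln²(0.5)) = 0.2155.
Characteristic equation s² + 11s + 0.91K_p = 0 gives ζ = 11/(2√(0.91K_p)).
Setting ζ = 0.2155: √(0.91K_p) = 11/(2·0.2155) = 25.53, so K_p = 651.7/0.91 = 716.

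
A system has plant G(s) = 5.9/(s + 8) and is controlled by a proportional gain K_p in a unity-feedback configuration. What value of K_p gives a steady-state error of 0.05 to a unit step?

Steady-state error for a unit step on this type-0 loop is 1/(1 + K_p·G(0)).
G(0) = 0.7375. Require 1/(1 + K_p·0.7375) = 0.05, so 1 + 0.7375·K_p = 20.
K_p = (20 − 1)/0.7375 = 25.8.

K_p = 25.8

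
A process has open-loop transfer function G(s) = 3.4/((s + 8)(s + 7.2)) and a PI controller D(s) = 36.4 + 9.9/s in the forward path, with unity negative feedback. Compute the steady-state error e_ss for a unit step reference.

The open loop D(s)G(s) has a pole at the origin (type 1), so the static position error constant is infinite and e_ss = 1/(1+∞) = 0.

0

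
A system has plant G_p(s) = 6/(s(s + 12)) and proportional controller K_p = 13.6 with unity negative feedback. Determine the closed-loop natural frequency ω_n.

1 + K_p·G_p(s) = 0 gives s² + 12s + 81.6 = 0.
Matching s² + 2ζω_n s + ω_n²: ω_n = √81.6 = 9.033 rad/s and 2ζω_n = 12, so ζ = 12/(2·9.033) = 0.664.

ω_n = 9.03 rad/s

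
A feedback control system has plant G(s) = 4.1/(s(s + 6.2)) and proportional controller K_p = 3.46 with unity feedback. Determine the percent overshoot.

The closed-loop denominator s² + 6.2s + 14.19 gives ω_n = √14.19 = 3.766 and ζ = 6.2/(2ω_n) = 0.8231.
%OS = 100·exp(−πζ/√(1−ζ²)) = 100·exp(−π·0.8231/√0.3226) = 1.05%.

1.05%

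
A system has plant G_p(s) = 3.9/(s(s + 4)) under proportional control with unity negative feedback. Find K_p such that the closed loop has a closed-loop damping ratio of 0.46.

K_p = 4.85

Closed-loop characteristic equation: s² + 4s + K_p·3.9 = 0.
So ω_n = √(3.9K_p) and 2ζω_n = 4, giving ζ = 4/(2√(3.9K_p)).
Setting ζ = 0.46: √(3.9K_p) = 4/(2·0.46) = 4.348, so K_p = 18.9/3.9 = 4.85.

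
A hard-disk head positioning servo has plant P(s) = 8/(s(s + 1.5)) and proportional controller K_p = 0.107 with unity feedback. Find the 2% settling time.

From 1 + K_pP(s) = 0: s² + 1.5s + 0.856 = 0 ⇒ ω_n = 0.9252, ζ = 0.8106.
2% settling time T_s ≈ 4/(ζω_n) = 4/0.75 = 5.33 s.

T_s ≈ 5.33 s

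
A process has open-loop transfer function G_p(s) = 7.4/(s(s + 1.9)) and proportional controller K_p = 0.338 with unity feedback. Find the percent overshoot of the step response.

Closed-loop characteristic equation: s² + 1.9s + 2.501 = 0, so ω_n = 1.582 rad/s and ζ = 1.9/(2·1.582) = 0.6007.
%OS = 100·exp(−πζ/√(1−ζ²)) = 100·exp(−π·0.6007/√0.6392) = 9.44%.

9.44%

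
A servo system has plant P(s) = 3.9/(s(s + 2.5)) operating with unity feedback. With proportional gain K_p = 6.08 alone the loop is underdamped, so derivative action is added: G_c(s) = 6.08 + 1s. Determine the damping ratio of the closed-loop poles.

ζ = 0.657

Forward path: (6.08 + 1s)·3.9/(s(s+2.5)). The closed-loop characteristic equation is s² + (2.5 + 3.9·1)s + 3.9·6.08 = 0.
That is s² + 6.4s + 23.71 = 0, so ω_n = 4.869 rad/s and ζ = 6.4/(2·4.869) = 0.6572.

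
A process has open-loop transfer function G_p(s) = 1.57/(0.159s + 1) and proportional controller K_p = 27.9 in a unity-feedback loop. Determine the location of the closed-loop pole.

Closed loop: T(s) = K_p·G_p/(1+K_p·G_p) = 43.8/(0.159s + 1 + 43.8), with pole at s = −(1 + 43.8)/0.159 = −281.8.

s = -281.8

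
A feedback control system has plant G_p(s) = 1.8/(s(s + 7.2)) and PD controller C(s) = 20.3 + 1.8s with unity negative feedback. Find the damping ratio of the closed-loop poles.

Forward path: (20.3 + 1.8s)·1.8/(s(s+7.2)). The closed-loop characteristic equation is s² + (7.2 + 1.8·1.8)s + 1.8·20.3 = 0.
That is s² + 10.44s + 36.54 = 0, so ω_n = 6.045 rad/s and ζ = 10.44/(2·6.045) = 0.8635.

ζ = 0.864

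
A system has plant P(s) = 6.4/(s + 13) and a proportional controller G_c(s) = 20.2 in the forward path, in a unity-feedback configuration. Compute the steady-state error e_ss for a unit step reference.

0.0914

The loop is type 0. Static position error constant K_pos = G_c(0)·P(0) = 20.2·0.4923 = 9.945.
Steady-state error to a unit step: e_ss = 1/(1+K_pos) = 1/10.94 = 0.0914.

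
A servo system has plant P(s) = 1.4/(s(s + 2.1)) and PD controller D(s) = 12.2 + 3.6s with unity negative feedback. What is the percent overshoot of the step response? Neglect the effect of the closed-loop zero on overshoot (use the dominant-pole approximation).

0.458%

Forward path: (12.2 + 3.6s)·1.4/(s(s+2.1)). The closed-loop characteristic equation is s² + (2.1 + 1.4·3.6)s + 1.4·12.2 = 0.
That is s² + 7.14s + 17.08 = 0, so ω_n = 4.133 rad/s and ζ = 7.14/(2·4.133) = 0.8638.
%OS = 100·exp(−πζ/√(1−ζ²)) = 0.458%.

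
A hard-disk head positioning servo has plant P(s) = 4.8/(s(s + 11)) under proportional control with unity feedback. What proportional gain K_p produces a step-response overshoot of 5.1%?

From %OS = 100·exp(−πζ/√(1−ζ²)) = 5.1%, ζ = −ln(0.051)/√(π²+ln²(0.051)) = 0.6877.
Characteristic equation s² + 11s + 4.8K_p = 0 gives ζ = 11/(2√(4.8K_p)).
Setting ζ = 0.6877: √(4.8K_p) = 11/(2·0.6877) = 7.998, so K_p = 63.96/4.8 = 13.3.

K_p = 13.3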